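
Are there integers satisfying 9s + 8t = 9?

Step 1: Compute gcd(9, 8).
gcd(9, 8) = 1

Step 2: Check divisibility.
Does 1 divide 9? 9 = 1 x 9, so yes.

By the theorem on linear Diophantine equations, 9s + 8t = 9 has integer solutions if and only if gcd(9, 8) divides 9. Since 1 | 9, solutions exist.

Yes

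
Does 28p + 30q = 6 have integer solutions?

Step 1: Compute gcd(28, 30).
gcd(28, 30) = 2

Step 2: Check divisibility.
Does 2 divide 6? 6 = 2 x 3, so yes.

By the theorem on linear Diophantine equations, 28p + 30q = 6 has integer solutions if and only if gcd(28, 30) divides 6. Since 2 | 6, solutions exist.

Yes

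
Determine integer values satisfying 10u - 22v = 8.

Step 1: Check solvability.
gcd(10, 22) = 2
Since 2 divides 8, solutions exist.

Step 2: Apply extended Euclidean algorithm to find gcd.
We find integers such that 10*x0 + 22*y0 = 2

Step 3: Scale the particular solution.
Multiply by 8/2 = 4:
u = -8, v = -4

Step 4: Verify.
10*(-8) - 22*(-4) = 8 = 8 ✓

u = -8, v = -4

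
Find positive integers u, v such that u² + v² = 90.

Search for u with 90 - u² a perfect square.
u = 3: 90 - 3² = 90 - 9 = 81 = 9² ✓
So u = 3, v = 9.

u = 3, v = 9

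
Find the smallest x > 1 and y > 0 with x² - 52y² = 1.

We seek the smallest positive integers (x, y) with x² - 52y² = 1, i.e., x² = 52y² + 1.
Try successive y values:
y = 1: x² = 52·1² + 1 = 53, not a perfect square
y = 2: x² = 52·2² + 1 = 209, not a perfect square
y = 3: x² = 52·3² + 1 = 469, not a perfect square
... continuing the search (or via continued fractions) ...
y = 90: x² = 52·90² + 1 = 421201, x = 649 ✓

Verify: 649² - 52·90² = 421201 - 421200 = 1 ✓

x = 649, y = 90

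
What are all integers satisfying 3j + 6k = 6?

Step 1: Compute gcd(3, 6) = 3.
Since 3 divides 6, solutions exist.

Step 2: Find a particular solution using extended Euclidean algorithm.
We get j₀ = 2, k₀ = 0.
Check: 3*2 + 6*0 = 6 = 6 ✓

Step 3: Write the general solution.
j = 2 + (6/3)t = 2 + 2t
k = 0 - (3/3)t = 0 - 1t
for any integer t.

j = 2 + 2t, k = 0 - 1t for integer t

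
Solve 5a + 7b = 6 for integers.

Step 1: Check solvability.
gcd(5, 7) = 1
Since 1 divides 6, solutions exist.

Step 2: Apply extended Euclidean algorithm to find gcd.
We find integers such that 5*x0 + 7*y0 = 1

Step 3: Scale the particular solution.
Multiply by 6/1 = 6:
a = 18, b = -12

Step 4: Verify.
5*(18) + 7*(-12) = 6 = 6 ✓

a = 18, b = -12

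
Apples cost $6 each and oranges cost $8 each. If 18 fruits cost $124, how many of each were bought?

Let a = apples, o = oranges.
a + o = 18
6a + 8o = 124
Substitute o = 18 - a:
6a + 8(18 - a) = 124
(6 - 8)a = 124 - 144
-2a = -20
a = 10, o = 18 - 10 = 8

Apples: 10, Oranges: 8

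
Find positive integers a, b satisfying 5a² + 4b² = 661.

Try small values of a and check whether (661 - 5a²)/4 is a perfect square.
a = 9: 5·9² = 405, so 4b² = 661 - 405 = 256, giving b² = 64, b = 8.
Check: 5·9² + 4·8² = 405 + 256 = 661 ✓

a = 9, b = 8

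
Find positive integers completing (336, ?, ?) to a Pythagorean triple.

We need the other leg and hypotenuse such that 336² + x² = c².
Take x = 385, c = 511: 336² + 385² = 112896 + 148225 = 261121 = 511² ✓
Triple: (385, 336, 511)

(385, 336, 511)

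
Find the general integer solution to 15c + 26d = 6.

Step 1: Compute gcd(15, 26) = 1.
Since 1 divides 6, solutions exist.

Step 2: Find a particular solution using extended Euclidean algorithm.
We get c₀ = 42, d₀ = -24.
Check: 15*42 + 26*-24 = 6 = 6 ✓

Step 3: Write the general solution.
c = 42 + (26/1)t = 42 + 26t
d = -24 - (15/1)t = -24 - 15t
for any integer t.

c = 42 + 26t, d = -24 - 15t for integer t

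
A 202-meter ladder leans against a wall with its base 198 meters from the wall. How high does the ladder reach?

The ladder, wall, and ground form a right triangle with hypotenuse 202 and one leg 198.
By the Pythagorean theorem: h² = 202² - 198² = 40804 - 39204 = 1600
h = √1600 = 40 meters

40 meters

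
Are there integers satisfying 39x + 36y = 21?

Step 1: Compute gcd(39, 36).
gcd(39, 36) = 3

Step 2: Check divisibility.
Does 3 divide 21? 21 = 3 x 7, so yes.

By the theorem on linear Diophantine equations, 39x + 36y = 21 has integer solutions if and only if gcd(39, 36) divides 21. Since 3 | 21, solutions exist.

Yes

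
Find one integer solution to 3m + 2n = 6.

Step 1: Check solvability.
gcd(3, 2) = 1
Since 1 divides 6, solutions exist.

Step 2: Apply extended Euclidean algorithm to find gcd.
We find integers such that 3*x0 + 2*y0 = 1

Step 3: Scale the particular solution.
Multiply by 6/1 = 6:
m = 6, n = -6

Step 4: Verify.
3*(6) + 2*(-6) = 6 = 6 ✓

m = 6, n = -6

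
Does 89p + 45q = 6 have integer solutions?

Step 1: Compute gcd(89, 45).
gcd(89, 45) = 1

Step 2: Check divisibility.
Does 1 divide 6? 6 = 1 x 6, so yes.

By the theorem on linear Diophantine equations, 89p + 45q = 6 has integer solutions if and only if gcd(89, 45) divides 6. Since 1 | 6, solutions exist.

Yes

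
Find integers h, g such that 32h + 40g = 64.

Step 1: Check solvability.
gcd(32, 40) = 8
Since 8 divides 64, solutions exist.

Step 2: Apply extended Euclidean algorithm to find gcd.
We find integers such that 32*x0 + 40*y0 = 8

Step 3: Scale the particular solution.
Multiply by 64/8 = 8:
h = -8, g = 8

Step 4: Verify.
32*(-8) + 40*(8) = 64 = 64 ✓

h = -8, g = 8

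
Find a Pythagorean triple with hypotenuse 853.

We need a² + b² = 853² = 727609.
Trying: 205² + 828² = 42025 + 685584 = 727609 ✓

(205, 828, 853)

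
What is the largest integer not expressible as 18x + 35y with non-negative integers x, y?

For two coprime denominations a and b, the Frobenius number (largest value not representable as a non-negative combination) is ab - a - b.
Here gcd(18, 35) = 1, so they are coprime.
F(18, 35) = 18·35 - 18 - 35 = 630 - 53 = 577

577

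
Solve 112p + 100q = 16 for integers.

Step 1: Check solvability.
gcd(112, 100) = 4
Since 4 divides 16, solutions exist.

Step 2: Apply extended Euclidean algorithm to find gcd.
We find integers such that 112*x0 + 100*y0 = 4

Step 3: Scale the particular solution.
Multiply by 16/4 = 4:
p = -32, q = 36

Step 4: Verify.
112*(-32) + 100*(36) = 16 = 16 ✓

p = -32, q = 36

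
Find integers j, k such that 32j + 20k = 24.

Step 1: Check solvability.
gcd(32, 20) = 4
Since 4 divides 24, solutions exist.

Step 2: Apply extended Euclidean algorithm to find gcd.
We find integers such that 32*x0 + 20*y0 = 4

Step 3: Scale the particular solution.
Multiply by 24/4 = 6:
j = 12, k = -18

Step 4: Verify.
32*(12) + 20*(-18) = 24 = 24 ✓

j = 12, k = -18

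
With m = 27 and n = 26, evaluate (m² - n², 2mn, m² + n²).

a = m² - n² = 729 - 676 = 53
b = 2mn = 2·27·26 = 1404
c = m² + n² = 729 + 676 = 1405
Verify: 53² + 1404² = 2809 + 1971216 = 1974025 = 1405² ✓

(53, 1404, 1405)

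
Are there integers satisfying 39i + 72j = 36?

Step 1: Compute gcd(39, 72).
gcd(39, 72) = 3

Step 2: Check divisibility.
Does 3 divide 36? 36 = 3 x 12, so yes.

By the theorem on linear Diophantine equations, 39i + 72j = 36 has integer solutions if and only if gcd(39, 72) divides 36. Since 3 | 36, solutions exist.

Yes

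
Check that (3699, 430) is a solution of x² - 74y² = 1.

Compute x² = 3699² = 13682601
Compute 74y² = 74·430² = 74·184900 = 13682600
x² - 74y² = 13682601 - 13682600 = 1
Since this equals 1, (3699, 430) is a solution.

Yes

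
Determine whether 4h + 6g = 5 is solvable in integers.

Step 1: Compute gcd(4, 6).
gcd(4, 6) = 2

Step 2: Check divisibility.
Does 2 divide 5? 5 = 2 x 2 + 1, so no.

By the theorem on linear Diophantine equations, 4h + 6g = 5 has integer solutions if and only if gcd(4, 6) divides 5. Since 2 does not divide 5, no solutions exist.

No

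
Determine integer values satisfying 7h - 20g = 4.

Step 1: Check solvability.
gcd(7, 20) = 1
Since 1 divides 4, solutions exist.

Step 2: Apply extended Euclidean algorithm to find gcd.
We find integers such that 7*x0 + 20*y0 = 1

Step 3: Scale the particular solution.
Multiply by 4/1 = 4:
h = 12, g = 4

Step 4: Verify.
7*(12) - 20*(4) = 4 = 4 ✓

h = 12, g = 4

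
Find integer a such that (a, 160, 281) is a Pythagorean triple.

a² = c² - b² = 281² - 160² = 78961 - 25600 = 53361
a = sqrt(53361) = 231

231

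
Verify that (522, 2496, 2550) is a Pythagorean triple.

Compute a² + b²:
522² + 2496² = 272484 + 6230016 = 6502500
Compute c²:
2550² = 6502500
Since 6502500 = 6502500, it is a Pythagorean triple.

Yes, it is a Pythagorean triple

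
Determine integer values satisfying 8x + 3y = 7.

Step 1: Check solvability.
gcd(8, 3) = 1
Since 1 divides 7, solutions exist.

Step 2: Apply extended Euclidean algorithm to find gcd.
We find integers such that 8*x0 + 3*y0 = 1

Step 3: Scale the particular solution.
Multiply by 7/1 = 7:
x = -7, y = 21

Step 4: Verify.
8*(-7) + 3*(21) = 7 = 7 ✓

x = -7, y = 21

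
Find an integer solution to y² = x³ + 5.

Try small integer x values and check whether x³ + 5 is a perfect square.
x = -1: x³ + 5 = -1³ + 5 = -1 + 5 = 4
Is 4 a perfect square? 2² = 4 ✓
So (x, y) = (-1, -2) is a solution.

x = -1, y = -2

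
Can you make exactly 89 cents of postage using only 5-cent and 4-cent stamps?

We need non-negative x, y with 5x + 4y = 89.
gcd(5, 4) = 1 divides 89, so integer solutions exist.
Search for a non-negative one: x = 1 gives 4y = 89 - 5 = 84, so y = 21.
Check: 5·1 + 4·21 = 89 ✓

Yes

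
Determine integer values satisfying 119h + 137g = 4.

Step 1: Check solvability.
gcd(119, 137) = 1
Since 1 divides 4, solutions exist.

Step 2: Apply extended Euclidean algorithm to find gcd.
We find integers such that 119*x0 + 137*y0 = 1

Step 3: Scale the particular solution.
Multiply by 4/1 = 4:
h = 152, g = -132

Step 4: Verify.
119*(152) + 137*(-132) = 4 = 4 ✓

h = 152, g = -132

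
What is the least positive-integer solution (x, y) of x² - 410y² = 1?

We seek the smallest positive integers (x, y) with x² - 410y² = 1, i.e., x² = 410y² + 1.
Try successive y values:
y = 1: x² = 410·1² + 1 = 411, not a perfect square
y = 2: x² = 410·2² + 1 = 1641, not a perfect square
y = 3: x² = 410·3² + 1 = 3691, not a perfect square
... continuing the search (or via continued fractions) ...
y = 4: x² = 410·4² + 1 = 6561, x = 81 ✓

Verify: 81² - 410·4² = 6561 - 6560 = 1 ✓

x = 81, y = 4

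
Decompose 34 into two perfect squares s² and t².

We need to find integers s, t > 0 such that s² + t² = 34.
Trying s = 3: t² = 34 - 3² = 34 - 9 = 25
t = 5
Check: 3² + 5² = 9 + 25 = 34 ✓

34 = 3² + 5²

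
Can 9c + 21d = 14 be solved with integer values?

Step 1: Compute gcd(9, 21).
gcd(9, 21) = 3

Step 2: Check divisibility.
Does 3 divide 14? 14 = 3 x 4 + 2, so no.

By the theorem on linear Diophantine equations, 9c + 21d = 14 has integer solutions if and only if gcd(9, 21) divides 14. Since 3 does not divide 14, no solutions exist.

No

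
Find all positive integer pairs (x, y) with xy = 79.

The positive divisors of 79 are: 1, 79.
Each divisor d gives the pair (d, 79/d):
(1, 79), (79, 1)

(1, 79), (79, 1)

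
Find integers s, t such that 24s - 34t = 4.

Step 1: Check solvability.
gcd(24, 34) = 2
Since 2 divides 4, solutions exist.

Step 2: Apply extended Euclidean algorithm to find gcd.
We find integers such that 24*x0 + 34*y0 = 2

Step 3: Scale the particular solution.
Multiply by 4/2 = 2:
s = -14, t = -10

Step 4: Verify.
24*(-14) - 34*(-10) = 4 = 4 ✓

s = -14, t = -10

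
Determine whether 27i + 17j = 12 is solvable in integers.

Step 1: Compute gcd(27, 17).
gcd(27, 17) = 1

Step 2: Check divisibility.
Does 1 divide 12? 12 = 1 x 12, so yes.

By the theorem on linear Diophantine equations, 27i + 17j = 12 has integer solutions if and only if gcd(27, 17) divides 12. Since 1 | 12, solutions exist.

Yes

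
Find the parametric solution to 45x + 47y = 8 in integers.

Step 1: Compute gcd(45, 47) = 1.
Since 1 divides 8, solutions exist.

Step 2: Find a particular solution using extended Euclidean algorithm.
We get x₀ = 184, y₀ = -176.
Check: 45*184 + 47*-176 = 8 = 8 ✓

Step 3: Write the general solution.
x = 184 + (47/1)t = 184 + 47t
y = -176 - (45/1)t = -176 - 45t
for any integer t.

x = 184 + 47t, y = -176 - 45t for integer t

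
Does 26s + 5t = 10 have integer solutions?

Step 1: Compute gcd(26, 5).
gcd(26, 5) = 1

Step 2: Check divisibility.
Does 1 divide 10? 10 = 1 x 10, so yes.

By the theorem on linear Diophantine equations, 26s + 5t = 10 has integer solutions if and only if gcd(26, 5) divides 10. Since 1 | 10, solutions exist.

Yes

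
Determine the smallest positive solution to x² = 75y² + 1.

We seek the smallest positive integers (x, y) with x² - 75y² = 1, i.e., x² = 75y² + 1.
Try successive y values:
y = 1: x² = 75·1² + 1 = 76, not a perfect square
y = 2: x² = 75·2² + 1 = 301, not a perfect square
y = 3: x² = 75·3² + 1 = 676, x = 26 ✓

Verify: 26² - 75·3² = 676 - 675 = 1 ✓

x = 26, y = 3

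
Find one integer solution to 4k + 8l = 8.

Step 1: Check solvability.
gcd(4, 8) = 4
Since 4 divides 8, solutions exist.

Step 2: Apply extended Euclidean algorithm to find gcd.
We find integers such that 4*x0 + 8*y0 = 4

Step 3: Scale the particular solution.
Multiply by 8/4 = 2:
k = 2, l = 0

Step 4: Verify.
4*(2) + 8*(0) = 8 = 8 ✓

k = 2, l = 0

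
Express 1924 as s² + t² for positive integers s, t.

We need to find integers s, t > 0 such that s² + t² = 1924.
Trying s = 18: t² = 1924 - 18² = 1924 - 324 = 1600
t = 40
Check: 18² + 40² = 324 + 1600 = 1924 ✓

1924 = 18² + 40²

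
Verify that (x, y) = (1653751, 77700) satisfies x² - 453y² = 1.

Compute x² = 1653751² = 2734892370001
Compute 453y² = 453·77700² = 453·6037290000 = 2734892370000
x² - 453y² = 2734892370001 - 2734892370000 = 1
Since this equals 1, (1653751, 77700) is a solution.

Yes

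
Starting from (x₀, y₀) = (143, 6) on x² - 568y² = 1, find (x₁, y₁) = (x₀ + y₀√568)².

Solutions to x² - Dy² = 1 are generated by powers of (x₀ + y₀√D).
The next solution satisfies x₁ + y₁√568 = (x₀ + y₀√568)², giving:
x₁ = x₀² + 568y₀² = 143² + 568·6² = 20449 + 20448 = 40897
y₁ = 2x₀y₀ = 2·143·6 = 1716

Verify: 40897² - 568·1716² = 1672564609 - 1672564608 = 1 ✓

x = 40897, y = 1716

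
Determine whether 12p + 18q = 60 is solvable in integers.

Step 1: Compute gcd(12, 18).
gcd(12, 18) = 6

Step 2: Check divisibility.
Does 6 divide 60? 60 = 6 x 10, so yes.

By the theorem on linear Diophantine equations, 12p + 18q = 60 has integer solutions if and only if gcd(12, 18) divides 60. Since 6 | 60, solutions exist.

Yes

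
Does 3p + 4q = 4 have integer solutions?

Step 1: Compute gcd(3, 4).
gcd(3, 4) = 1

Step 2: Check divisibility.
Does 1 divide 4? 4 = 1 x 4, so yes.

By the theorem on linear Diophantine equations, 3p + 4q = 4 has integer solutions if and only if gcd(3, 4) divides 4. Since 1 | 4, solutions exist.

Yes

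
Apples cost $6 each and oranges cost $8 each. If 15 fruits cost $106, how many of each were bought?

Let a = apples, o = oranges.
a + o = 15
6a + 8o = 106
Substitute o = 15 - a:
6a + 8(15 - a) = 106
(6 - 8)a = 106 - 120
-2a = -14
a = 7, o = 15 - 7 = 8

Apples: 7, Oranges: 8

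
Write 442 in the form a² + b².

We need to find integers a, b > 0 such that a² + b² = 442.
Trying a = 1: b² = 442 - 1² = 442 - 1 = 441
b = 21
Check: 1² + 21² = 1 + 441 = 442 ✓

442 = 1² + 21²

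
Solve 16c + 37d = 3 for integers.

Step 1: Check solvability.
gcd(16, 37) = 1
Since 1 divides 3, solutions exist.

Step 2: Apply extended Euclidean algorithm to find gcd.
We find integers such that 16*x0 + 37*y0 = 1

Step 3: Scale the particular solution.
Multiply by 3/1 = 3:
c = 21, d = -9

Step 4: Verify.
16*(21) + 37*(-9) = 3 = 3 ✓

c = 21, d = -9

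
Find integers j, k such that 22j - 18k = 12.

Step 1: Check solvability.
gcd(22, 18) = 2
Since 2 divides 12, solutions exist.

Step 2: Apply extended Euclidean algorithm to find gcd.
We find integers such that 22*x0 + 18*y0 = 2

Step 3: Scale the particular solution.
Multiply by 12/2 = 6:
j = -24, k = -30

Step 4: Verify.
22*(-24) - 18*(-30) = 12 = 12 ✓

j = -24, k = -30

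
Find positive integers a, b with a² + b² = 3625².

We need a² + b² = 3625² = 13140625.
Trying: 1665² + 3220² = 2772225 + 10368400 = 13140625 ✓

(1665, 3220, 3625)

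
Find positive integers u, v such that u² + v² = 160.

Search for u with 160 - u² a perfect square.
u = 4: 160 - 4² = 160 - 16 = 144 = 12² ✓
So u = 4, v = 12.

u = 4, v = 12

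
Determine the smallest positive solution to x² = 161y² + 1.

We seek the smallest positive integers (x, y) with x² - 161y² = 1, i.e., x² = 161y² + 1.
Try successive y values:
y = 1: x² = 161·1² + 1 = 162, not a perfect square
y = 2: x² = 161·2² + 1 = 645, not a perfect square
y = 3: x² = 161·3² + 1 = 1450, not a perfect square
... continuing the search (or via continued fractions) ...
y = 928: x² = 161·928² + 1 = 138650625, x = 11775 ✓

Verify: 11775² - 161·928² = 138650625 - 138650624 = 1 ✓

x = 11775, y = 928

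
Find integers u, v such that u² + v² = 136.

We need to find integers u, v > 0 such that u² + v² = 136.
Trying u = 6: v² = 136 - 6² = 136 - 36 = 100
v = 10
Check: 6² + 10² = 36 + 100 = 136 ✓

136 = 6² + 10²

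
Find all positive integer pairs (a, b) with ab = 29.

The positive divisors of 29 are: 1, 29.
Each divisor d gives the pair (d, 29/d):
(1, 29), (29, 1)

(1, 29), (29, 1)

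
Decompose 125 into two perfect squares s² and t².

We need to find integers s, t > 0 such that s² + t² = 125.
Trying s = 2: t² = 125 - 2² = 125 - 4 = 121
t = 11
Check: 2² + 11² = 4 + 121 = 125 ✓

125 = 2² + 11²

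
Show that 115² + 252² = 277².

Compute a² + b² = 115² + 252² = 13225 + 63504 = 76729
Compute c² = 277² = 76729
Since 76729 = 76729, confirmed.

Yes, it is a Pythagorean triple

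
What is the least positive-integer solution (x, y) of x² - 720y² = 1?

We seek the smallest positive integers (x, y) with x² - 720y² = 1, i.e., x² = 720y² + 1.
Try successive y values:
y = 1: x² = 720·1² + 1 = 721, not a perfect square
y = 2: x² = 720·2² + 1 = 2881, not a perfect square
y = 3: x² = 720·3² + 1 = 6481, not a perfect square
... continuing the search (or via continued fractions) ...
y = 6: x² = 720·6² + 1 = 25921, x = 161 ✓

Verify: 161² - 720·6² = 25921 - 25920 = 1 ✓

x = 161, y = 6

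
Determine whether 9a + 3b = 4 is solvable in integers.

Step 1: Compute gcd(9, 3).
gcd(9, 3) = 3

Step 2: Check divisibility.
Does 3 divide 4? 4 = 3 x 1 + 1, so no.

By the theorem on linear Diophantine equations, 9a + 3b = 4 has integer solutions if and only if gcd(9, 3) divides 4. Since 3 does not divide 4, no solutions exist.

No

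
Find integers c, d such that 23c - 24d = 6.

Step 1: Check solvability.
gcd(23, 24) = 1
Since 1 divides 6, solutions exist.

Step 2: Apply extended Euclidean algorithm to find gcd.
We find integers such that 23*x0 + 24*y0 = 1

Step 3: Scale the particular solution.
Multiply by 6/1 = 6:
c = -6, d = -6

Step 4: Verify.
23*(-6) - 24*(-6) = 6 = 6 ✓

c = -6, d = -6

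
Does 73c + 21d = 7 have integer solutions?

Step 1: Compute gcd(73, 21).
gcd(73, 21) = 1

Step 2: Check divisibility.
Does 1 divide 7? 7 = 1 x 7, so yes.

By the theorem on linear Diophantine equations, 73c + 21d = 7 has integer solutions if and only if gcd(73, 21) divides 7. Since 1 | 7, solutions exist.

Yes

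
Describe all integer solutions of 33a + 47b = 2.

Step 1: Compute gcd(33, 47) = 1.
Since 1 divides 2, solutions exist.

Step 2: Find a particular solution using extended Euclidean algorithm.
We get a₀ = 20, b₀ = -14.
Check: 33*20 + 47*-14 = 2 = 2 ✓

Step 3: Write the general solution.
a = 20 + (47/1)t = 20 + 47t
b = -14 - (33/1)t = -14 - 33t
for any integer t.

a = 20 + 47t, b = -14 - 33t for integer t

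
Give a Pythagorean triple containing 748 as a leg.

We need the other leg and hypotenuse such that 748² + x² = c².
Take x = 195, c = 773: 748² + 195² = 559504 + 38025 = 597529 = 773² ✓
Triple: (195, 748, 773)

(195, 748, 773)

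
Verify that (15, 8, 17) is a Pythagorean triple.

Compute a² + b²:
15² + 8² = 225 + 64 = 289
Compute c²:
17² = 289
Since 289 = 289, it is a Pythagorean triple.

Yes, it is a Pythagorean triple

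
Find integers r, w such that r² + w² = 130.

We need to find integers r, w > 0 such that r² + w² = 130.
Trying r = 3: w² = 130 - 3² = 130 - 9 = 121
w = 11
Check: 3² + 11² = 9 + 121 = 130 ✓

130 = 3² + 11²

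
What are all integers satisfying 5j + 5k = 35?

Step 1: Compute gcd(5, 5) = 5.
Since 5 divides 35, solutions exist.

Step 2: Find a particular solution using extended Euclidean algorithm.
We get j₀ = 0, k₀ = 7.
Check: 5*0 + 5*7 = 35 = 35 ✓

Step 3: Write the general solution.
j = 0 + (5/5)t = 0 + 1t
k = 7 - (5/5)t = 7 - 1t
for any integer t.

j = 0 + 1t, k = 7 - 1t for integer t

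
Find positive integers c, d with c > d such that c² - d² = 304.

Factor: c² - d² = (c+d)(c-d) = 304.
We need two factors of 304 with the same parity.
Use c+d = 152 and c-d = 2 (product 152·2 = 304).
Adding: 2c = 154, so c = 77.
Subtracting: 2d = 150, so d = 75.
Check: 77² - 75² = 5929 - 5625 = 304 ✓

c = 77, d = 75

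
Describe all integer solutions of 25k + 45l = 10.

Step 1: Compute gcd(25, 45) = 5.
Since 5 divides 10, solutions exist.

Step 2: Find a particular solution using extended Euclidean algorithm.
We get k₀ = 4, l₀ = -2.
Check: 25*4 + 45*-2 = 10 = 10 ✓

Step 3: Write the general solution.
k = 4 + (45/5)t = 4 + 9t
l = -2 - (25/5)t = -2 - 5t
for any integer t.

k = 4 + 9t, l = -2 - 5t for integer t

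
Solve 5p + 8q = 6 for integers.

Step 1: Check solvability.
gcd(5, 8) = 1
Since 1 divides 6, solutions exist.

Step 2: Apply extended Euclidean algorithm to find gcd.
We find integers such that 5*x0 + 8*y0 = 1

Step 3: Scale the particular solution.
Multiply by 6/1 = 6:
p = -18, q = 12

Step 4: Verify.
5*(-18) + 8*(12) = 6 = 6 ✓

p = -18, q = 12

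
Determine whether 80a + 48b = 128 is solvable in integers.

Step 1: Compute gcd(80, 48).
gcd(80, 48) = 16

Step 2: Check divisibility.
Does 16 divide 128? 128 = 16 x 8, so yes.

By the theorem on linear Diophantine equations, 80a + 48b = 128 has integer solutions if and only if gcd(80, 48) divides 128. Since 16 | 128, solutions exist.

Yes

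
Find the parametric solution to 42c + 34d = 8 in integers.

Step 1: Compute gcd(42, 34) = 2.
Since 2 divides 8, solutions exist.

Step 2: Find a particular solution using extended Euclidean algorithm.
We get c₀ = -16, d₀ = 20.
Check: 42*-16 + 34*20 = 8 = 8 ✓

Step 3: Write the general solution.
c = -16 + (34/2)t = -16 + 17t
d = 20 - (42/2)t = 20 - 21t
for any integer t.

c = -16 + 17t, d = 20 - 21t for integer t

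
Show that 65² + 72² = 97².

Compute a² + b² = 65² + 72² = 4225 + 5184 = 9409
Compute c² = 97² = 9409
Since 9409 = 9409, confirmed.

Yes, it is a Pythagorean triple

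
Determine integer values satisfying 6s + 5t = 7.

Step 1: Check solvability.
gcd(6, 5) = 1
Since 1 divides 7, solutions exist.

Step 2: Apply extended Euclidean algorithm to find gcd.
We find integers such that 6*x0 + 5*y0 = 1

Step 3: Scale the particular solution.
Multiply by 7/1 = 7:
s = 7, t = -7

Step 4: Verify.
6*(7) + 5*(-7) = 7 = 7 ✓

s = 7, t = -7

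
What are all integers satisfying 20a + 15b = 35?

Step 1: Compute gcd(20, 15) = 5.
Since 5 divides 35, solutions exist.

Step 2: Find a particular solution using extended Euclidean algorithm.
We get a₀ = 7, b₀ = -7.
Check: 20*7 + 15*-7 = 35 = 35 ✓

Step 3: Write the general solution.
a = 7 + (15/5)t = 7 + 3t
b = -7 - (20/5)t = -7 - 4t
for any integer t.

a = 7 + 3t, b = -7 - 4t for integer t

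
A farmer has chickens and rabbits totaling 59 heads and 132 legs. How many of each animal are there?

Let c = chickens, r = rabbits.
Heads: c + r = 59
Legs: 2c + 4r = 132
From the first equation, c = 59 - r. Substitute:
2(59 - r) + 4r = 132
118 + 2r = 132
r = (132 - 118)/2 = 7
c = 59 - 7 = 52

Chickens: 52, Rabbits: 7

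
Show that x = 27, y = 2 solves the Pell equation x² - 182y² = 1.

Compute x² = 27² = 729
Compute 182y² = 182·2² = 182·4 = 728
x² - 182y² = 729 - 728 = 1
Since this equals 1, (27, 2) is a solution.

Yes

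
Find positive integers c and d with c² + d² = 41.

We need to find integers c, d > 0 such that c² + d² = 41.
Trying c = 4: d² = 41 - 4² = 41 - 16 = 25
d = 5
Check: 4² + 5² = 16 + 25 = 41 ✓

41 = 4² + 5²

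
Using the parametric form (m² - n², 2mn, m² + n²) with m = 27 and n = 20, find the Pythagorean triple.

a = m² - n² = 729 - 400 = 329
b = 2mn = 2·27·20 = 1080
c = m² + n² = 729 + 400 = 1129
Verify: 329² + 1080² = 108241 + 1166400 = 1274641 = 1129² ✓

(329, 1080, 1129)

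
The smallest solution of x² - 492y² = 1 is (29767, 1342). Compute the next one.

Solutions to x² - Dy² = 1 are generated by powers of (x₀ + y₀√D).
The next solution satisfies x₁ + y₁√492 = (x₀ + y₀√492)², giving:
x₁ = x₀² + 492y₀² = 29767² + 492·1342² = 886074289 + 886074288 = 1772148577
y₁ = 2x₀y₀ = 2·29767·1342 = 79894628

Verify: 1772148577² - 492·79894628² = 3140510578963124929 - 3140510578963124928 = 1 ✓

x = 1772148577, y = 79894628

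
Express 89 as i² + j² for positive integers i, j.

We need to find integers i, j > 0 such that i² + j² = 89.
Trying i = 5: j² = 89 - 5² = 89 - 25 = 64
j = 8
Check: 5² + 8² = 25 + 64 = 89 ✓

89 = 5² + 8²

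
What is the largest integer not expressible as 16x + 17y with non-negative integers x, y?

For two coprime denominations a and b, the Frobenius number (largest value not representable as a non-negative combination) is ab - a - b.
Here gcd(16, 17) = 1, so they are coprime.
F(16, 17) = 16·17 - 16 - 17 = 272 - 33 = 239

239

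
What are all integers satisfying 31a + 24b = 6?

Step 1: Compute gcd(31, 24) = 1.
Since 1 divides 6, solutions exist.

Step 2: Find a particular solution using extended Euclidean algorithm.
We get a₀ = 42, b₀ = -54.
Check: 31*42 + 24*-54 = 6 = 6 ✓

Step 3: Write the general solution.
a = 42 + (24/1)t = 42 + 24t
b = -54 - (31/1)t = -54 - 31t
for any integer t.

a = 42 + 24t, b = -54 - 31t for integer t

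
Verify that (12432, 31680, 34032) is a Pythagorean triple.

Compute a² + b² = 12432² + 31680² = 154554624 + 1003622400 = 1158177024
Compute c² = 34032² = 1158177024
Since 1158177024 = 1158177024, confirmed.

Yes, it is a Pythagorean triple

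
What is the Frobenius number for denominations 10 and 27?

For two coprime denominations a and b, the Frobenius number (largest value not representable as a non-negative combination) is ab - a - b.
Here gcd(10, 27) = 1, so they are coprime.
F(10, 27) = 10·27 - 10 - 27 = 270 - 37 = 233

233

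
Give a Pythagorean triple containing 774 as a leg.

We need the other leg and hypotenuse such that 774² + x² = c².
Take x = 1768, c = 1930: 774² + 1768² = 599076 + 3125824 = 3724900 = 1930² ✓
Triple: (774, 1768, 1930)

(774, 1768, 1930)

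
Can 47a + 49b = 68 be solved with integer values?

Step 1: Compute gcd(47, 49).
gcd(47, 49) = 1

Step 2: Check divisibility.
Does 1 divide 68? 68 = 1 x 68, so yes.

By the theorem on linear Diophantine equations, 47a + 49b = 68 has integer solutions if and only if gcd(47, 49) divides 68. Since 1 | 68, solutions exist.

Yes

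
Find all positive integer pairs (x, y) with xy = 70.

The positive divisors of 70 are: 1, 2, 5, 7, 10, 14, 35, 70.
Each divisor d gives the pair (d, 70/d):
(1, 70), (2, 35), (5, 14), (7, 10), (10, 7), (14, 5), (35, 2), (70, 1)

(1, 70), (2, 35), (5, 14), (7, 10), (10, 7), (14, 5), (35, 2), (70, 1)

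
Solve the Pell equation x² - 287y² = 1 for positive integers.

We seek the smallest positive integers (x, y) with x² - 287y² = 1, i.e., x² = 287y² + 1.
Try successive y values:
y = 1: x² = 287·1² + 1 = 288, not a perfect square
y = 2: x² = 287·2² + 1 = 1149, not a perfect square
y = 3: x² = 287·3² + 1 = 2584, not a perfect square
... continuing the search (or via continued fractions) ...
y = 17: x² = 287·17² + 1 = 82944, x = 288 ✓

Verify: 288² - 287·17² = 82944 - 82943 = 1 ✓

x = 288, y = 17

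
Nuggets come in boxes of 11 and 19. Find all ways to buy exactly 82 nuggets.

We need non-negative integers (x, y) with 11x + 19y = 82.
For each x in 0..7, check if 82 - 11x is a non-negative multiple of 19.
x = 4: 19y = 38, y = 2 ✓

(4 boxes of 11, 2 boxes of 19)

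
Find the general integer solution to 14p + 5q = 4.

Step 1: Compute gcd(14, 5) = 1.
Since 1 divides 4, solutions exist.

Step 2: Find a particular solution using extended Euclidean algorithm.
We get p₀ = -4, q₀ = 12.
Check: 14*-4 + 5*12 = 4 = 4 ✓

Step 3: Write the general solution.
p = -4 + (5/1)t = -4 + 5t
q = 12 - (14/1)t = 12 - 14t
for any integer t.

p = -4 + 5t, q = 12 - 14t for integer t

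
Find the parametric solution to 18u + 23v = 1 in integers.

Step 1: Compute gcd(18, 23) = 1.
Since 1 divides 1, solutions exist.

Step 2: Find a particular solution using extended Euclidean algorithm.
We get u₀ = 9, v₀ = -7.
Check: 18*9 + 23*-7 = 1 = 1 ✓

Step 3: Write the general solution.
u = 9 + (23/1)t = 9 + 23t
v = -7 - (18/1)t = -7 - 18t
for any integer t.

u = 9 + 23t, v = -7 - 18t for integer t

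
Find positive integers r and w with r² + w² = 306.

We need to find integers r, w > 0 such that r² + w² = 306.
Trying r = 9: w² = 306 - 9² = 306 - 81 = 225
w = 15
Check: 9² + 15² = 81 + 225 = 306 ✓

306 = 9² + 15²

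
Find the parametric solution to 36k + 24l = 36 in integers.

Step 1: Compute gcd(36, 24) = 12.
Since 12 divides 36, solutions exist.

Step 2: Find a particular solution using extended Euclidean algorithm.
We get k₀ = 3, l₀ = -3.
Check: 36*3 + 24*-3 = 36 = 36 ✓

Step 3: Write the general solution.
k = 3 + (24/12)t = 3 + 2t
l = -3 - (36/12)t = -3 - 3t
for any integer t.

k = 3 + 2t, l = -3 - 3t for integer t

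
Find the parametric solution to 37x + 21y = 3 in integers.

Step 1: Compute gcd(37, 21) = 1.
Since 1 divides 3, solutions exist.

Step 2: Find a particular solution using extended Euclidean algorithm.
We get x₀ = 12, y₀ = -21.
Check: 37*12 + 21*-21 = 3 = 3 ✓

Step 3: Write the general solution.
x = 12 + (21/1)t = 12 + 21t
y = -21 - (37/1)t = -21 - 37t
for any integer t.

x = 12 + 21t, y = -21 - 37t for integer t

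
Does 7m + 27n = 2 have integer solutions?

Step 1: Compute gcd(7, 27).
gcd(7, 27) = 1

Step 2: Check divisibility.
Does 1 divide 2? 2 = 1 x 2, so yes.

By the theorem on linear Diophantine equations, 7m + 27n = 2 has integer solutions if and only if gcd(7, 27) divides 2. Since 1 | 2, solutions exist.

Yes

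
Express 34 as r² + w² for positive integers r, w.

We need to find integers r, w > 0 such that r² + w² = 34.
Trying r = 3: w² = 34 - 3² = 34 - 9 = 25
w = 5
Check: 3² + 5² = 9 + 25 = 34 ✓

34 = 3² + 5²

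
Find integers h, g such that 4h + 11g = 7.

Step 1: Check solvability.
gcd(4, 11) = 1
Since 1 divides 7, solutions exist.

Step 2: Apply extended Euclidean algorithm to find gcd.
We find integers such that 4*x0 + 11*y0 = 1

Step 3: Scale the particular solution.
Multiply by 7/1 = 7:
h = 21, g = -7

Step 4: Verify.
4*(21) + 11*(-7) = 7 = 7 ✓

h = 21, g = -7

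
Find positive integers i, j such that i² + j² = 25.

Search for i with 25 - i² a perfect square.
i = 3: 25 - 3² = 25 - 9 = 16 = 4² ✓
So i = 3, j = 4.

i = 3, j = 4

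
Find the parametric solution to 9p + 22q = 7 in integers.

Step 1: Compute gcd(9, 22) = 1.
Since 1 divides 7, solutions exist.

Step 2: Find a particular solution using extended Euclidean algorithm.
We get p₀ = 35, q₀ = -14.
Check: 9*35 + 22*-14 = 7 = 7 ✓

Step 3: Write the general solution.
p = 35 + (22/1)t = 35 + 22t
q = -14 - (9/1)t = -14 - 9t
for any integer t.

p = 35 + 22t, q = -14 - 9t for integer t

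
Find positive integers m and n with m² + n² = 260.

We need to find integers m, n > 0 such that m² + n² = 260.
Trying m = 2: n² = 260 - 2² = 260 - 4 = 256
n = 16
Check: 2² + 16² = 4 + 256 = 260 ✓

260 = 2² + 16²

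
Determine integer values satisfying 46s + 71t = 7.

Step 1: Check solvability.
gcd(46, 71) = 1
Since 1 divides 7, solutions exist.

Step 2: Apply extended Euclidean algorithm to find gcd.
We find integers such that 46*x0 + 71*y0 = 1

Step 3: Scale the particular solution.
Multiply by 7/1 = 7:
s = 119, t = -77

Step 4: Verify.
46*(119) + 71*(-77) = 7 = 7 ✓

s = 119, t = -77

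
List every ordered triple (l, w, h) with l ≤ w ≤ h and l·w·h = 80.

Iterate l from 1 to ⌊80^(1/3)⌋. For each l dividing 80, iterate w ≥ l with w dividing 80/l, and set h = 80/(l·w).
Triples found (9): (1×1×80), (1×2×40), (1×4×20), (1×5×16), (1×8×10), (2×2×20), (2×4×10), (2×5×8), (4×4×5)

(1×1×80), (1×2×40), (1×4×20), (1×5×16), (1×8×10), (2×2×20), (2×4×10), (2×5×8), (4×4×5)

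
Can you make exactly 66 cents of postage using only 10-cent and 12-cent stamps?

We need non-negative x, y with 10x + 12y = 66.
gcd(10, 12) = 2 divides 66, so integer solutions exist.
Search for a non-negative one: x = 3 gives 12y = 66 - 30 = 36, so y = 3.
Check: 10·3 + 12·3 = 66 ✓

Yes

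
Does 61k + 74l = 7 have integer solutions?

Step 1: Compute gcd(61, 74).
gcd(61, 74) = 1

Step 2: Check divisibility.
Does 1 divide 7? 7 = 1 x 7, so yes.

By the theorem on linear Diophantine equations, 61k + 74l = 7 has integer solutions if and only if gcd(61, 74) divides 7. Since 1 | 7, solutions exist.

Yes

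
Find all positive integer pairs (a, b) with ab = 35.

The positive divisors of 35 are: 1, 5, 7, 35.
Each divisor d gives the pair (d, 35/d):
(1, 35), (5, 7), (7, 5), (35, 1)

(1, 35), (5, 7), (7, 5), (35, 1)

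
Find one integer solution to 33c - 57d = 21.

Step 1: Check solvability.
gcd(33, 57) = 3
Since 3 divides 21, solutions exist.

Step 2: Apply extended Euclidean algorithm to find gcd.
We find integers such that 33*x0 + 57*y0 = 3

Step 3: Scale the particular solution.
Multiply by 21/3 = 7:
c = 49, d = 28

Step 4: Verify.
33*(49) - 57*(28) = 21 = 21 ✓

c = 49, d = 28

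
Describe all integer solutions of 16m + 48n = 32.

Step 1: Compute gcd(16, 48) = 16.
Since 16 divides 32, solutions exist.

Step 2: Find a particular solution using extended Euclidean algorithm.
We get m₀ = 2, n₀ = 0.
Check: 16*2 + 48*0 = 32 = 32 ✓

Step 3: Write the general solution.
m = 2 + (48/16)t = 2 + 3t
n = 0 - (16/16)t = 0 - 1t
for any integer t.

m = 2 + 3t, n = 0 - 1t for integer t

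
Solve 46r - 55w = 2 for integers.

Step 1: Check solvability.
gcd(46, 55) = 1
Since 1 divides 2, solutions exist.

Step 2: Apply extended Euclidean algorithm to find gcd.
We find integers such that 46*x0 + 55*y0 = 1

Step 3: Scale the particular solution.
Multiply by 2/1 = 2:
r = 12, w = 10

Step 4: Verify.
46*(12) - 55*(10) = 2 = 2 ✓

r = 12, w = 10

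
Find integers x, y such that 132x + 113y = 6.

Step 1: Check solvability.
gcd(132, 113) = 1
Since 1 divides 6, solutions exist.

Step 2: Apply extended Euclidean algorithm to find gcd.
We find integers such that 132*x0 + 113*y0 = 1

Step 3: Scale the particular solution.
Multiply by 6/1 = 6:
x = 36, y = -42

Step 4: Verify.
132*(36) + 113*(-42) = 6 = 6 ✓

x = 36, y = -42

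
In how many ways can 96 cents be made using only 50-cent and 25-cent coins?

We need non-negative integers (x, y) with 50x + 25y = 96.
For each x from 0 to 1, check if (96 - 50x) is a non-negative multiple of 25.
Solutions (x, y): none
Count: 0

0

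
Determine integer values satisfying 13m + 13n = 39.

Step 1: Check solvability.
gcd(13, 13) = 13
Since 13 divides 39, solutions exist.

Step 2: Apply extended Euclidean algorithm to find gcd.
We find integers such that 13*x0 + 13*y0 = 13

Step 3: Scale the particular solution.
Multiply by 39/13 = 3:
m = 0, n = 3

Step 4: Verify.
13*(0) + 13*(3) = 39 = 39 ✓

m = 0, n = 3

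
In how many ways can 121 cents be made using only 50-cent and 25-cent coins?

We need non-negative integers (x, y) with 50x + 25y = 121.
For each x from 0 to 2, check if (121 - 50x) is a non-negative multiple of 25.
Solutions (x, y): none
Count: 0

0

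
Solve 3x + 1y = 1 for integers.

Step 1: Check solvability.
gcd(3, 1) = 1
Since 1 divides 1, solutions exist.

Step 2: Apply extended Euclidean algorithm to find gcd.
We find integers such that 3*x0 + 1*y0 = 1

Step 3: Scale the particular solution.
Multiply by 1/1 = 1:
x = 0, y = 1

Step 4: Verify.
3*(0) + 1*(1) = 1 = 1 ✓

x = 0, y = 1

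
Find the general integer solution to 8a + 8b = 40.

Step 1: Compute gcd(8, 8) = 8.
Since 8 divides 40, solutions exist.

Step 2: Find a particular solution using extended Euclidean algorithm.
We get a₀ = 0, b₀ = 5.
Check: 8*0 + 8*5 = 40 = 40 ✓

Step 3: Write the general solution.
a = 0 + (8/8)t = 0 + 1t
b = 5 - (8/8)t = 5 - 1t
for any integer t.

a = 0 + 1t, b = 5 - 1t for integer t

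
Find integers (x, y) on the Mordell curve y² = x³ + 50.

Try small integer x values and check whether x³ + 50 is a perfect square.
x = -1: x³ + 50 = -1³ + 50 = -1 + 50 = 49
Is 49 a perfect square? 7² = 49 ✓
So (x, y) = (-1, -7) is a solution.

x = -1, y = -7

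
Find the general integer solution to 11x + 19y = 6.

Step 1: Compute gcd(11, 19) = 1.
Since 1 divides 6, solutions exist.

Step 2: Find a particular solution using extended Euclidean algorithm.
We get x₀ = 42, y₀ = -24.
Check: 11*42 + 19*-24 = 6 = 6 ✓

Step 3: Write the general solution.
x = 42 + (19/1)t = 42 + 19t
y = -24 - (11/1)t = -24 - 11t
for any integer t.

x = 42 + 19t, y = -24 - 11t for integer t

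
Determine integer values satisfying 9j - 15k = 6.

Step 1: Check solvability.
gcd(9, 15) = 3
Since 3 divides 6, solutions exist.

Step 2: Apply extended Euclidean algorithm to find gcd.
We find integers such that 9*x0 + 15*y0 = 3

Step 3: Scale the particular solution.
Multiply by 6/3 = 2:
j = 4, k = 2

Step 4: Verify.
9*(4) - 15*(2) = 6 = 6 ✓

j = 4, k = 2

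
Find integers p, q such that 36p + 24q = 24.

Step 1: Check solvability.
gcd(36, 24) = 12
Since 12 divides 24, solutions exist.

Step 2: Apply extended Euclidean algorithm to find gcd.
We find integers such that 36*x0 + 24*y0 = 12

Step 3: Scale the particular solution.
Multiply by 24/12 = 2:
p = 2, q = -2

Step 4: Verify.
36*(2) + 24*(-2) = 24 = 24 ✓

p = 2, q = -2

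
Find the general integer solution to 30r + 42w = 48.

Step 1: Compute gcd(30, 42) = 6.
Since 6 divides 48, solutions exist.

Step 2: Find a particular solution using extended Euclidean algorithm.
We get r₀ = 24, w₀ = -16.
Check: 30*24 + 42*-16 = 48 = 48 ✓

Step 3: Write the general solution.
r = 24 + (42/6)t = 24 + 7t
w = -16 - (30/6)t = -16 - 5t
for any integer t.

r = 24 + 7t, w = -16 - 5t for integer t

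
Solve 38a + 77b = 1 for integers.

Step 1: Check solvability.
gcd(38, 77) = 1
Since 1 divides 1, solutions exist.

Step 2: Apply extended Euclidean algorithm to find gcd.
We find integers such that 38*x0 + 77*y0 = 1

Step 3: Scale the particular solution.
Multiply by 1/1 = 1:
a = -2, b = 1

Step 4: Verify.
38*(-2) + 77*(1) = 1 = 1 ✓

a = -2, b = 1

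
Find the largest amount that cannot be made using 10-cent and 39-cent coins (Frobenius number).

For two coprime denominations a and b, the Frobenius number (largest value not representable as a non-negative combination) is ab - a - b.
Here gcd(10, 39) = 1, so they are coprime.
F(10, 39) = 10·39 - 10 - 39 = 390 - 49 = 341

341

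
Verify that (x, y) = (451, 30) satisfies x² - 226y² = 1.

Compute x² = 451² = 203401
Compute 226y² = 226·30² = 226·900 = 203400
x² - 226y² = 203401 - 203400 = 1
Since this equals 1, (451, 30) is a solution.

Yes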